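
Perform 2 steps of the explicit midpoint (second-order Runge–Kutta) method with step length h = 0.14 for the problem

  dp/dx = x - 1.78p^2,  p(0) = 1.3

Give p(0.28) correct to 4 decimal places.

Midpoint: k1 = f(x_n, p_n); k2 = f(x_n + h/2, p_n + (h/2)·k1); p_{n+1} = p_n + h·k2.
x=0.000000, p=1.300000:
  k1 = f(0.000000, 1.300000) = -3.008200
  k2 = f(0.070000, 1.089426) = -2.042591
  p ← 1.300000 + 0.14·(-2.042591) = 1.014037
x=0.140000, p=1.014037:
  k1 = f(0.140000, 1.014037) = -1.690323
  k2 = f(0.210000, 0.895715) = -1.218102
  p ← 1.014037 + 0.14·(-1.218102) = 0.843503
p(0.28) ≈ 0.8435

0.8435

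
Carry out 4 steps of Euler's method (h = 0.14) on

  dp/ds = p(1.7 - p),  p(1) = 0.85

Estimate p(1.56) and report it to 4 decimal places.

1.2352

Euler: p_{n+1} = p_n + h·f(s_n, p_n).
s=1.000000, p=0.850000: f=0.722500 → p ← 0.850000 + 0.14·0.722500 = 0.951150
s=1.140000, p=0.951150: f=0.712269 → p ← 0.951150 + 0.14·0.712269 = 1.050868
s=1.280000, p=1.050868: f=0.682152 → p ← 1.050868 + 0.14·0.682152 = 1.146369
s=1.420000, p=1.146369: f=0.634665 → p ← 1.146369 + 0.14·0.634665 = 1.235222
p(1.56) ≈ 1.2352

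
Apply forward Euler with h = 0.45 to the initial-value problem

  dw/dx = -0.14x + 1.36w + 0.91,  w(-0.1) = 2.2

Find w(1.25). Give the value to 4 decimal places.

11.2796

Euler: w_{n+1} = w_n + h·f(x_n, w_n).
x=-0.100000, w=2.200000: f=3.916000 → w ← 2.200000 + 0.45·3.916000 = 3.962200
x=0.350000, w=3.962200: f=6.249592 → w ← 3.962200 + 0.45·6.249592 = 6.774516
x=0.800000, w=6.774516: f=10.011342 → w ← 6.774516 + 0.45·10.011342 = 11.279620
w(1.25) ≈ 11.2796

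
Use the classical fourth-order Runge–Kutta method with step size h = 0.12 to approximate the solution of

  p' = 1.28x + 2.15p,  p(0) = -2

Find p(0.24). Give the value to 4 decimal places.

RK4: k1 = f(x_n, p_n); k2 = f(x_n + h/2, p_n + (h/2)·k1); k3 = f(x_n + h/2, p_n + (h/2)·k2); k4 = f(x_n + h, p_n + h·k3); p_{n+1} = p_n + (h/6)·(k1 + 2k2 + 2k3 + k4).
x=0.000000, p=-2.000000:
  k1 = f(0.000000, -2.000000) = -4.300000
  k2 = f(0.060000, -2.258000) = -4.777900
  k3 = f(0.060000, -2.286674) = -4.839549
  k4 = f(0.120000, -2.580746) = -5.395004
  p ← -2.000000 + (0.12/6)·(k1 + 2k2 + 2k3 + k4) = -2.578598
x=0.120000, p=-2.578598:
  k1 = f(0.120000, -2.578598) = -5.390386
  k2 = f(0.180000, -2.902021) = -6.008946
  k3 = f(0.180000, -2.939135) = -6.088740
  k4 = f(0.240000, -3.309247) = -6.807681
  p ← -2.578598 + (0.12/6)·(k1 + 2k2 + 2k3 + k4) = -3.306467
p(0.24) ≈ -3.3065

-3.3065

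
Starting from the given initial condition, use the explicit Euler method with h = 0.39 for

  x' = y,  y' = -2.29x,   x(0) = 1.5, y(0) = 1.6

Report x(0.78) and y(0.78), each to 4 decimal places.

2.2255, -1.6366

Euler on (x,y): x_{n+1} = x_n + h·x', y_{n+1} = y_n + h·y'.
0.000000: (1.500000, 1.600000); f=(1.600000, -3.435000) → (2.124000, 0.260350)
0.390000: (2.124000, 0.260350); f=(0.260350, -4.863960) → (2.225537, -1.636594)
(x(0.78), y(0.78)) ≈ (2.2255, -1.6366)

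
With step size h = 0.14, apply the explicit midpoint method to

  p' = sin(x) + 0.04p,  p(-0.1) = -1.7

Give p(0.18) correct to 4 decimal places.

-1.7080

Midpoint: k1 = f(x_n, p_n); k2 = f(x_n + h/2, p_n + (h/2)·k1); p_{n+1} = p_n + h·k2.
x=-0.100000, p=-1.700000:
  k1 = f(-0.100000, -1.700000) = -0.167833
  k2 = f(-0.030000, -1.711748) = -0.098465
  p ← -1.700000 + 0.14·(-0.098465) = -1.713785
x=0.040000, p=-1.713785:
  k1 = f(0.040000, -1.713785) = -0.028562
  k2 = f(0.110000, -1.715785) = 0.041147
  p ← -1.713785 + 0.14·0.041147 = -1.708025
p(0.18) ≈ -1.7080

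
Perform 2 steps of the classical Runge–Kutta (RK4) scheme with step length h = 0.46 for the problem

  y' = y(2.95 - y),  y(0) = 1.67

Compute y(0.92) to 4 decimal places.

RK4: k1 = f(t_n, y_n); k2 = f(t_n + h/2, y_n + (h/2)·k1); k3 = f(t_n + h/2, y_n + (h/2)·k2); k4 = f(t_n + h, y_n + h·k3); y_{n+1} = y_n + (h/6)·(k1 + 2k2 + 2k3 + k4).
t=0.000000, y=1.670000:
  k1 = f(0.000000, 1.670000) = 2.137600
  k2 = f(0.230000, 2.161648) = 1.704140
  k3 = f(0.230000, 2.061952) = 1.831112
  k4 = f(0.460000, 2.512312) = 1.099610
  y ← 1.670000 + (0.46/6)·(k1 + 2k2 + 2k3 + k4) = 2.460258
t=0.460000, y=2.460258:
  k1 = f(0.460000, 2.460258) = 1.204892
  k2 = f(0.690000, 2.737383) = 0.582014
  k3 = f(0.690000, 2.594121) = 0.923193
  k4 = f(0.920000, 2.884927) = 0.187732
  y ← 2.460258 + (0.46/6)·(k1 + 2k2 + 2k3 + k4) = 2.797824
y(0.92) ≈ 2.7978

2.7978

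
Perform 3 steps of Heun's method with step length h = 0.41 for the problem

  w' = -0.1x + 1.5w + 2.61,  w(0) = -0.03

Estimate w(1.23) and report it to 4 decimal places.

8.1667

Heun: k1 = f(x_n, w_n); k2 = f(x_n + h, w_n + h·k1); w_{n+1} = w_n + (h/2)·(k1 + k2).
x=0.000000, w=-0.030000:
  k1 = f(0.000000, -0.030000) = 2.565000
  k2 = f(0.410000, 1.021650) = 4.101475
  w ← -0.030000 + (0.41/2)·(2.565000 + 4.101475) = 1.336627
x=0.410000, w=1.336627:
  k1 = f(0.410000, 1.336627) = 4.573941
  k2 = f(0.820000, 3.211943) = 7.345915
  w ← 1.336627 + (0.41/2)·(4.573941 + 7.345915) = 3.780198
x=0.820000, w=3.780198:
  k1 = f(0.820000, 3.780198) = 8.198297
  k2 = f(1.230000, 7.141499) = 13.199249
  w ← 3.780198 + (0.41/2)·(8.198297 + 13.199249) = 8.166695
w(1.23) ≈ 8.1667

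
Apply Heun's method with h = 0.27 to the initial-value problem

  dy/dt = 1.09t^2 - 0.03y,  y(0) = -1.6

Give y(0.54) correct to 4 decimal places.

-1.5101

Heun: k1 = f(t_n, y_n); k2 = f(t_n + h, y_n + h·k1); y_{n+1} = y_n + (h/2)·(k1 + k2).
t=0.000000, y=-1.600000:
  k1 = f(0.000000, -1.600000) = 0.048000
  k2 = f(0.270000, -1.587040) = 0.127072
  y ← -1.600000 + (0.27/2)·(0.048000 + 0.127072) = -1.576365
t=0.270000, y=-1.576365:
  k1 = f(0.270000, -1.576365) = 0.126752
  k2 = f(0.540000, -1.542142) = 0.364108
  y ← -1.576365 + (0.27/2)·(0.126752 + 0.364108) = -1.510099
y(0.54) ≈ -1.5101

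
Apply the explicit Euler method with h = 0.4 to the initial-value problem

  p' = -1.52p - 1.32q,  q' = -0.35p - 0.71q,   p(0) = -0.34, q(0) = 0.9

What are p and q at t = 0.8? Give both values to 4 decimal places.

-0.6039, 0.5807

Euler on (p,q): p_{n+1} = p_n + h·p', q_{n+1} = q_n + h·q'.
0.000000: (-0.340000, 0.900000); f=(-0.671200, -0.520000) → (-0.608480, 0.692000)
0.400000: (-0.608480, 0.692000); f=(0.011450, -0.278352) → (-0.603900, 0.580659)
(p(0.8), q(0.8)) ≈ (-0.6039, 0.5807)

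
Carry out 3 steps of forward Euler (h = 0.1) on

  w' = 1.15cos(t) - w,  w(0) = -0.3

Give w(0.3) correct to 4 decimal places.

Euler: w_{n+1} = w_n + h·f(t_n, w_n).
t=0.000000, w=-0.300000: f=1.450000 → w ← -0.300000 + 0.1·1.450000 = -0.155000
t=0.100000, w=-0.155000: f=1.299255 → w ← -0.155000 + 0.1·1.299255 = -0.025075
t=0.200000, w=-0.025075: f=1.152151 → w ← -0.025075 + 0.1·1.152151 = 0.090141
w(0.3) ≈ 0.0901

0.0901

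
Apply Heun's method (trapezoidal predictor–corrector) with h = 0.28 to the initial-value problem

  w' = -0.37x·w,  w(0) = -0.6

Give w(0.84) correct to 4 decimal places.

-0.5264

Heun: k1 = f(x_n, w_n); k2 = f(x_n + h, w_n + h·k1); w_{n+1} = w_n + (h/2)·(k1 + k2).
x=0.000000, w=-0.600000:
  k1 = f(0.000000, -0.600000) = 0.000000
  k2 = f(0.280000, -0.600000) = 0.062160
  w ← -0.600000 + (0.28/2)·(0.000000 + 0.062160) = -0.591298
x=0.280000, w=-0.591298:
  k1 = f(0.280000, -0.591298) = 0.061258
  k2 = f(0.560000, -0.574145) = 0.118963
  w ← -0.591298 + (0.28/2)·(0.061258 + 0.118963) = -0.566067
x=0.560000, w=-0.566067:
  k1 = f(0.560000, -0.566067) = 0.117289
  k2 = f(0.840000, -0.533226) = 0.165727
  w ← -0.566067 + (0.28/2)·(0.117289 + 0.165727) = -0.526444
w(0.84) ≈ -0.5264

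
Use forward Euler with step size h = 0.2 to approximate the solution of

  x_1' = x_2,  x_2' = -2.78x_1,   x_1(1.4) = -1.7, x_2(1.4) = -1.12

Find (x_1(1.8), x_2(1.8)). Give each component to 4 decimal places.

Euler on (x_1,x_2): x_1_{n+1} = x_1_n + h·x_1', x_2_{n+1} = x_2_n + h·x_2'.
1.400000: (-1.700000, -1.120000); f=(-1.120000, 4.726000) → (-1.924000, -0.174800)
1.600000: (-1.924000, -0.174800); f=(-0.174800, 5.348720) → (-1.958960, 0.894944)
(x_1(1.8), x_2(1.8)) ≈ (-1.9590, 0.8949)

-1.9590, 0.8949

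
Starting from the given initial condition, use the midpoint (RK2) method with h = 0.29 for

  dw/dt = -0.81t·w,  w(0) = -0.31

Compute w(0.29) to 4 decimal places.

Midpoint: k1 = f(t_n, w_n); k2 = f(t_n + h/2, w_n + (h/2)·k1); w_{n+1} = w_n + h·k2.
t=0.000000, w=-0.310000:
  k1 = f(0.000000, -0.310000) = 0.000000
  k2 = f(0.145000, -0.310000) = 0.036409
  w ← -0.310000 + 0.29·0.036409 = -0.299441
w(0.29) ≈ -0.2994

-0.2994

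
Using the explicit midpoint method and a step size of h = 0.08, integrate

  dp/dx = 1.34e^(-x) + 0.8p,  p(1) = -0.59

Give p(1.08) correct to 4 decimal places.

Midpoint: k1 = f(x_n, p_n); k2 = f(x_n + h/2, p_n + (h/2)·k1); p_{n+1} = p_n + h·k2.
x=1.000000, p=-0.590000:
  k1 = f(1.000000, -0.590000) = 0.020958
  k2 = f(1.040000, -0.589162) = 0.002300
  p ← -0.590000 + 0.08·0.002300 = -0.589816
p(1.08) ≈ -0.5898

-0.5898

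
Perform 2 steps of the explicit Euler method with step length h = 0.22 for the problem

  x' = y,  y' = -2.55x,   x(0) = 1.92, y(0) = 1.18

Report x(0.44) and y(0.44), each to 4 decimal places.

Euler on (x,y): x_{n+1} = x_n + h·x', y_{n+1} = y_n + h·y'.
0.000000: (1.920000, 1.180000); f=(1.180000, -4.896000) → (2.179600, 0.102880)
0.220000: (2.179600, 0.102880); f=(0.102880, -5.557980) → (2.202234, -1.119876)
(x(0.44), y(0.44)) ≈ (2.2022, -1.1199)

2.2022, -1.1199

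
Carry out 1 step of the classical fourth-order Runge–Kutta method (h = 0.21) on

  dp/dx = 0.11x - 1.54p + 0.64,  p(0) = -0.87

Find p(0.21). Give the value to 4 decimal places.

RK4: k1 = f(x_n, p_n); k2 = f(x_n + h/2, p_n + (h/2)·k1); k3 = f(x_n + h/2, p_n + (h/2)·k2); k4 = f(x_n + h, p_n + h·k3); p_{n+1} = p_n + (h/6)·(k1 + 2k2 + 2k3 + k4).
x=0.000000, p=-0.870000:
  k1 = f(0.000000, -0.870000) = 1.979800
  k2 = f(0.105000, -0.662121) = 1.671216
  k3 = f(0.105000, -0.694522) = 1.721114
  k4 = f(0.210000, -0.508566) = 1.446292
  p ← -0.870000 + (0.21/6)·(k1 + 2k2 + 2k3 + k4) = -0.512624
p(0.21) ≈ -0.5126

-0.5126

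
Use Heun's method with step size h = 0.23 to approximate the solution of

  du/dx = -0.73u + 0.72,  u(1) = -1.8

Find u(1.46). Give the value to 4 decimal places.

Heun: k1 = f(x_n, u_n); k2 = f(x_n + h, u_n + h·k1); u_{n+1} = u_n + (h/2)·(k1 + k2).
x=1.000000, u=-1.800000:
  k1 = f(1.000000, -1.800000) = 2.034000
  k2 = f(1.230000, -1.332180) = 1.692491
  u ← -1.800000 + (0.23/2)·(2.034000 + 1.692491) = -1.371453
x=1.230000, u=-1.371453:
  k1 = f(1.230000, -1.371453) = 1.721161
  k2 = f(1.460000, -0.975586) = 1.432178
  u ← -1.371453 + (0.23/2)·(1.721161 + 1.432178) = -1.008819
u(1.46) ≈ -1.0088

-1.0088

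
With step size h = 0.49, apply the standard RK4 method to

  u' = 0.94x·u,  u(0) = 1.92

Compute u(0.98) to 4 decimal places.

3.0151

RK4: k1 = f(x_n, u_n); k2 = f(x_n + h/2, u_n + (h/2)·k1); k3 = f(x_n + h/2, u_n + (h/2)·k2); k4 = f(x_n + h, u_n + h·k3); u_{n+1} = u_n + (h/6)·(k1 + 2k2 + 2k3 + k4).
x=0.000000, u=1.920000:
  k1 = f(0.000000, 1.920000) = 0.000000
  k2 = f(0.245000, 1.920000) = 0.442176
  k3 = f(0.245000, 2.028333) = 0.467125
  k4 = f(0.490000, 2.148891) = 0.989779
  u ← 1.920000 + (0.49/6)·(k1 + 2k2 + 2k3 + k4) = 2.149351
x=0.490000, u=2.149351:
  k1 = f(0.490000, 2.149351) = 0.989991
  k2 = f(0.735000, 2.391899) = 1.652563
  k3 = f(0.735000, 2.554229) = 1.764717
  k4 = f(0.980000, 3.014062) = 2.776554
  u ← 2.149351 + (0.49/6)·(k1 + 2k2 + 2k3 + k4) = 3.015108
u(0.98) ≈ 3.0151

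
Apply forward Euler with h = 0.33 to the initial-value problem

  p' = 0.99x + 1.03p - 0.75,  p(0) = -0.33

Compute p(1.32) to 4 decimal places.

-1.8766

Euler: p_{n+1} = p_n + h·f(x_n, p_n).
x=0.000000, p=-0.330000: f=-1.089900 → p ← -0.330000 + 0.33·(-1.089900) = -0.689667
x=0.330000, p=-0.689667: f=-1.133657 → p ← -0.689667 + 0.33·(-1.133657) = -1.063774
x=0.660000, p=-1.063774: f=-1.192287 → p ← -1.063774 + 0.33·(-1.192287) = -1.457229
x=0.990000, p=-1.457229: f=-1.270845 → p ← -1.457229 + 0.33·(-1.270845) = -1.876608
p(1.32) ≈ -1.8766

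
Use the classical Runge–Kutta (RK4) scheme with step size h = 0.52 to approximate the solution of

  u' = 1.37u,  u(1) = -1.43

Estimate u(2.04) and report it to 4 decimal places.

-5.9345

RK4: k1 = f(x_n, u_n); k2 = f(x_n + h/2, u_n + (h/2)·k1); k3 = f(x_n + h/2, u_n + (h/2)·k2); k4 = f(x_n + h, u_n + h·k3); u_{n+1} = u_n + (h/6)·(k1 + 2k2 + 2k3 + k4).
x=1.000000, u=-1.430000:
  k1 = f(1.000000, -1.430000) = -1.959100
  k2 = f(1.260000, -1.939366) = -2.656931
  k3 = f(1.260000, -2.120802) = -2.905499
  k4 = f(1.520000, -2.940859) = -4.028977
  u ← -1.430000 + (0.52/6)·(k1 + 2k2 + 2k3 + k4) = -2.913121
x=1.520000, u=-2.913121:
  k1 = f(1.520000, -2.913121) = -3.990976
  k2 = f(1.780000, -3.950775) = -5.412562
  k3 = f(1.780000, -4.320387) = -5.918931
  k4 = f(2.040000, -5.990965) = -8.207622
  u ← -2.913121 + (0.52/6)·(k1 + 2k2 + 2k3 + k4) = -5.934459
u(2.04) ≈ -5.9345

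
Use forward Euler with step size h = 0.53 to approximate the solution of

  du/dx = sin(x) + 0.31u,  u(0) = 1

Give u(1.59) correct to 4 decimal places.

Euler: u_{n+1} = u_n + h·f(x_n, u_n).
x=0.000000, u=1.000000: f=0.310000 → u ← 1.000000 + 0.53·0.310000 = 1.164300
x=0.530000, u=1.164300: f=0.866466 → u ← 1.164300 + 0.53·0.866466 = 1.623527
x=1.060000, u=1.623527: f=1.375649 → u ← 1.623527 + 0.53·1.375649 = 2.352621
u(1.59) ≈ 2.3526

2.3526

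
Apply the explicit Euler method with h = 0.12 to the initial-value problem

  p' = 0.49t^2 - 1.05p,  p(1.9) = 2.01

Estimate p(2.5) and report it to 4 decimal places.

Euler: p_{n+1} = p_n + h·f(t_n, p_n).
t=1.900000, p=2.010000: f=-0.341600 → p ← 2.010000 + 0.12·(-0.341600) = 1.969008
t=2.020000, p=1.969008: f=-0.068062 → p ← 1.969008 + 0.12·(-0.068062) = 1.960841
t=2.140000, p=1.960841: f=0.185121 → p ← 1.960841 + 0.12·0.185121 = 1.983055
t=2.260000, p=1.983055: f=0.420516 → p ← 1.983055 + 0.12·0.420516 = 2.033517
t=2.380000, p=2.033517: f=0.640363 → p ← 2.033517 + 0.12·0.640363 = 2.110361
p(2.5) ≈ 2.1104

2.1104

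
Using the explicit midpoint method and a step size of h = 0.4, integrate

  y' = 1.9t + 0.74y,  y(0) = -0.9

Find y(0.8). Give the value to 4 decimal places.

Midpoint: k1 = f(t_n, y_n); k2 = f(t_n + h/2, y_n + (h/2)·k1); y_{n+1} = y_n + h·k2.
t=0.000000, y=-0.900000:
  k1 = f(0.000000, -0.900000) = -0.666000
  k2 = f(0.200000, -1.033200) = -0.384568
  y ← -0.900000 + 0.4·(-0.384568) = -1.053827
t=0.400000, y=-1.053827:
  k1 = f(0.400000, -1.053827) = -0.019832
  k2 = f(0.600000, -1.057794) = 0.357233
  y ← -1.053827 + 0.4·0.357233 = -0.910934
y(0.8) ≈ -0.9109

-0.9109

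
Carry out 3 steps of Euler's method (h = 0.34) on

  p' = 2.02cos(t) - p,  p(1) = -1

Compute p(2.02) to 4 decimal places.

-0.0970

Euler: p_{n+1} = p_n + h·f(t_n, p_n).
t=1.000000, p=-1.000000: f=2.091411 → p ← -1.000000 + 0.34·2.091411 = -0.288920
t=1.340000, p=-0.288920: f=0.751001 → p ← -0.288920 + 0.34·0.751001 = -0.033580
t=1.680000, p=-0.033580: f=-0.186573 → p ← -0.033580 + 0.34·(-0.186573) = -0.097015
p(2.02) ≈ -0.0970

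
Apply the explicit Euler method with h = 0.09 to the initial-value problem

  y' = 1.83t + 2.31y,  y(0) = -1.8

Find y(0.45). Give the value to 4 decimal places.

-4.4460

Euler: y_{n+1} = y_n + h·f(t_n, y_n).
t=0.000000, y=-1.800000: f=-4.158000 → y ← -1.800000 + 0.09·(-4.158000) = -2.174220
t=0.090000, y=-2.174220: f=-4.857748 → y ← -2.174220 + 0.09·(-4.857748) = -2.611417
t=0.180000, y=-2.611417: f=-5.702974 → y ← -2.611417 + 0.09·(-5.702974) = -3.124685
t=0.270000, y=-3.124685: f=-6.723922 → y ← -3.124685 + 0.09·(-6.723922) = -3.729838
t=0.360000, y=-3.729838: f=-7.957126 → y ← -3.729838 + 0.09·(-7.957126) = -4.445979
y(0.45) ≈ -4.4460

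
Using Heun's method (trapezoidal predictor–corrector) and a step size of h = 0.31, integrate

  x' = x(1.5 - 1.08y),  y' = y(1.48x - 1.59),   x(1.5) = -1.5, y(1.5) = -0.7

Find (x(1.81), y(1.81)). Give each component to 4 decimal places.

Heun on (x,y): k1 = f(s_n, state_n); k2 = f(s_n + h, state_n + h·k1); state_{n+1} = state_n + (h/2)·(k1 + k2).
1.500000: (-1.500000, -0.700000)
  k1 = (-3.384000, 2.667000)
  predictor → (-2.549040, 0.126770)
  k2 = (-3.474567, -0.679814)
  → (-2.563078, -0.391986)
(x(1.81), y(1.81)) ≈ (-2.5631, -0.3920)

-2.5631, -0.3920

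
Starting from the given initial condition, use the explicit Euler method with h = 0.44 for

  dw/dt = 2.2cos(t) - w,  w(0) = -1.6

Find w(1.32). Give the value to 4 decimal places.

1.1298

Euler: w_{n+1} = w_n + h·f(t_n, w_n).
t=0.000000, w=-1.600000: f=3.800000 → w ← -1.600000 + 0.44·3.800000 = 0.072000
t=0.440000, w=0.072000: f=1.918454 → w ← 0.072000 + 0.44·1.918454 = 0.916120
t=0.880000, w=0.916120: f=0.485613 → w ← 0.916120 + 0.44·0.485613 = 1.129789
w(1.32) ≈ 1.1298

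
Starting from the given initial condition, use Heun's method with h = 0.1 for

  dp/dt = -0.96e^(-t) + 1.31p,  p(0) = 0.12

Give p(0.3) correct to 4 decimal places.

Heun: k1 = f(t_n, p_n); k2 = f(t_n + h, p_n + h·k1); p_{n+1} = p_n + (h/2)·(k1 + k2).
t=0.000000, p=0.120000:
  k1 = f(0.000000, 0.120000) = -0.802800
  k2 = f(0.100000, 0.039720) = -0.816611
  p ← 0.120000 + (0.1/2)·(-0.802800 + (-0.816611)) = 0.039029
t=0.100000, p=0.039029:
  k1 = f(0.100000, 0.039029) = -0.817515
  k2 = f(0.200000, -0.042722) = -0.841947
  p ← 0.039029 + (0.1/2)·(-0.817515 + (-0.841947)) = -0.043944
t=0.200000, p=-0.043944:
  k1 = f(0.200000, -0.043944) = -0.843548
  k2 = f(0.300000, -0.128298) = -0.879256
  p ← -0.043944 + (0.1/2)·(-0.843548 + (-0.879256)) = -0.130084
p(0.3) ≈ -0.1301

-0.1301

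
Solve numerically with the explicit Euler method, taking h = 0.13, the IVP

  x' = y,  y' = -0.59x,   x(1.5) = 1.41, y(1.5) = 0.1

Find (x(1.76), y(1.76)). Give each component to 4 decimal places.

1.4219, -0.1173

Euler on (x,y): x_{n+1} = x_n + h·x', y_{n+1} = y_n + h·y'.
1.500000: (1.410000, 0.100000); f=(0.100000, -0.831900) → (1.423000, -0.008147)
1.630000: (1.423000, -0.008147); f=(-0.008147, -0.839570) → (1.421941, -0.117291)
(x(1.76), y(1.76)) ≈ (1.4219, -0.1173)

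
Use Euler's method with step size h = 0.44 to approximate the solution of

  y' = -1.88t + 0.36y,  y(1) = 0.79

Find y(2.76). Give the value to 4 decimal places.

Euler: y_{n+1} = y_n + h·f(t_n, y_n).
t=1.000000, y=0.790000: f=-1.595600 → y ← 0.790000 + 0.44·(-1.595600) = 0.087936
t=1.440000, y=0.087936: f=-2.675543 → y ← 0.087936 + 0.44·(-2.675543) = -1.089303
t=1.880000, y=-1.089303: f=-3.926549 → y ← -1.089303 + 0.44·(-3.926549) = -2.816985
t=2.320000, y=-2.816985: f=-5.375714 → y ← -2.816985 + 0.44·(-5.375714) = -5.182299
y(2.76) ≈ -5.1823

-5.1823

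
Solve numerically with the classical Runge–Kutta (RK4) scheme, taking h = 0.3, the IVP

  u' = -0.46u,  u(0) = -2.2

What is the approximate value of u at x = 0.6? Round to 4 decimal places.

-1.6694

RK4: k1 = f(x_n, u_n); k2 = f(x_n + h/2, u_n + (h/2)·k1); k3 = f(x_n + h/2, u_n + (h/2)·k2); k4 = f(x_n + h, u_n + h·k3); u_{n+1} = u_n + (h/6)·(k1 + 2k2 + 2k3 + k4).
x=0.000000, u=-2.200000:
  k1 = f(0.000000, -2.200000) = 1.012000
  k2 = f(0.150000, -2.048200) = 0.942172
  k3 = f(0.150000, -2.058674) = 0.946990
  k4 = f(0.300000, -1.915903) = 0.881315
  u ← -2.200000 + (0.3/6)·(k1 + 2k2 + 2k3 + k4) = -1.916418
x=0.300000, u=-1.916418:
  k1 = f(0.300000, -1.916418) = 0.881552
  k2 = f(0.450000, -1.784185) = 0.820725
  k3 = f(0.450000, -1.793309) = 0.824922
  k4 = f(0.600000, -1.668941) = 0.767713
  u ← -1.916418 + (0.3/6)·(k1 + 2k2 + 2k3 + k4) = -1.669390
u(0.6) ≈ -1.6694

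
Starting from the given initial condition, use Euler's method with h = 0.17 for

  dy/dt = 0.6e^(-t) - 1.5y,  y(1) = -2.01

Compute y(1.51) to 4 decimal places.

-0.7600

Euler: y_{n+1} = y_n + h·f(t_n, y_n).
t=1.000000, y=-2.010000: f=3.235728 → y ← -2.010000 + 0.17·3.235728 = -1.459926
t=1.170000, y=-1.459926: f=2.376110 → y ← -1.459926 + 0.17·2.376110 = -1.055988
t=1.340000, y=-1.055988: f=1.741089 → y ← -1.055988 + 0.17·1.741089 = -0.760003
y(1.51) ≈ -0.7600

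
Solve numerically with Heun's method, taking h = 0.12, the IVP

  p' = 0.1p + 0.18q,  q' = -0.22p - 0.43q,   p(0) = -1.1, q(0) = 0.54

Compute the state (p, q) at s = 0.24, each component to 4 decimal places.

Heun on (p,q): k1 = f(s_n, state_n); k2 = f(s_n + h, state_n + h·k1); state_{n+1} = state_n + (h/2)·(k1 + k2).
0.000000: (-1.100000, 0.540000)
  k1 = (-0.012800, 0.009800)
  predictor → (-1.101536, 0.541176)
  k2 = (-0.012742, 0.009632)
  → (-1.101533, 0.541166)
0.120000: (-1.101533, 0.541166)
  k1 = (-0.012743, 0.009636)
  predictor → (-1.103062, 0.542322)
  k2 = (-0.012688, 0.009475)
  → (-1.103058, 0.542313)
(p(0.24), q(0.24)) ≈ (-1.1031, 0.5423)

-1.1031, 0.5423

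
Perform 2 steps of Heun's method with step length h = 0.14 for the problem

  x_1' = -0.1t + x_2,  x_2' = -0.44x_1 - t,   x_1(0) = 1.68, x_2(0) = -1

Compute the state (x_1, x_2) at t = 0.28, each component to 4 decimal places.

1.3656, -1.2279

Heun on (x_1,x_2): k1 = f(t_n, state_n); k2 = f(t_n + h, state_n + h·k1); state_{n+1} = state_n + (h/2)·(k1 + k2).
0.000000: (1.680000, -1.000000)
  k1 = (-1.000000, -0.739200)
  predictor → (1.540000, -1.103488)
  k2 = (-1.117488, -0.817600)
  → (1.531776, -1.108976)
0.140000: (1.531776, -1.108976)
  k1 = (-1.122976, -0.813981)
  predictor → (1.374559, -1.222933)
  k2 = (-1.250933, -0.884806)
  → (1.365602, -1.227891)
(x_1(0.28), x_2(0.28)) ≈ (1.3656, -1.2279)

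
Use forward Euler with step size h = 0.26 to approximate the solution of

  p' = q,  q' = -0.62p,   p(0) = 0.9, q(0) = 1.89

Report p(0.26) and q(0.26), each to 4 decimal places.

1.3914, 1.7449

Euler on (p,q): p_{n+1} = p_n + h·p', q_{n+1} = q_n + h·q'.
0.000000: (0.900000, 1.890000); f=(1.890000, -0.558000) → (1.391400, 1.744920)
(p(0.26), q(0.26)) ≈ (1.3914, 1.7449)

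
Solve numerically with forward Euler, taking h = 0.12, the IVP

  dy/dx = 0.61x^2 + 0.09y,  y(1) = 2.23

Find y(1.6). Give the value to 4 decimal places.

Euler: y_{n+1} = y_n + h·f(x_n, y_n).
x=1.000000, y=2.230000: f=0.810700 → y ← 2.230000 + 0.12·0.810700 = 2.327284
x=1.120000, y=2.327284: f=0.974640 → y ← 2.327284 + 0.12·0.974640 = 2.444241
x=1.240000, y=2.444241: f=1.157918 → y ← 2.444241 + 0.12·1.157918 = 2.583191
x=1.360000, y=2.583191: f=1.360743 → y ← 2.583191 + 0.12·1.360743 = 2.746480
x=1.480000, y=2.746480: f=1.583327 → y ← 2.746480 + 0.12·1.583327 = 2.936479
y(1.6) ≈ 2.9365

2.9365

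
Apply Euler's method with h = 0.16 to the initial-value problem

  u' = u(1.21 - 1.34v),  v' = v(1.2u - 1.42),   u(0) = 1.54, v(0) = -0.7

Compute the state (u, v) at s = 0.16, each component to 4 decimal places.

Euler on (u,v): u_{n+1} = u_n + h·u', v_{n+1} = v_n + h·v'.
0.000000: (1.540000, -0.700000); f=(3.307920, -0.299600) → (2.069267, -0.747936)
(u(0.16), v(0.16)) ≈ (2.0693, -0.7479)

2.0693, -0.7479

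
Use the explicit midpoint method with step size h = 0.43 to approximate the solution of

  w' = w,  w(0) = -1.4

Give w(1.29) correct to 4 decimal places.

-4.9403

Midpoint: k1 = f(x_n, w_n); k2 = f(x_n + h/2, w_n + (h/2)·k1); w_{n+1} = w_n + h·k2.
x=0.000000, w=-1.400000:
  k1 = f(0.000000, -1.400000) = -1.400000
  k2 = f(0.215000, -1.701000) = -1.701000
  w ← -1.400000 + 0.43·(-1.701000) = -2.131430
x=0.430000, w=-2.131430:
  k1 = f(0.430000, -2.131430) = -2.131430
  k2 = f(0.645000, -2.589687) = -2.589687
  w ← -2.131430 + 0.43·(-2.589687) = -3.244996
x=0.860000, w=-3.244996:
  k1 = f(0.860000, -3.244996) = -3.244996
  k2 = f(1.075000, -3.942670) = -3.942670
  w ← -3.244996 + 0.43·(-3.942670) = -4.940344
w(1.29) ≈ -4.9403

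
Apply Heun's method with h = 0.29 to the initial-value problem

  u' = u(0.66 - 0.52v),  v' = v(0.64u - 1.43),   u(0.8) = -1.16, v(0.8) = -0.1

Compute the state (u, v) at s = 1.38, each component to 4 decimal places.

-1.7243, -0.0304

Heun on (u,v): k1 = f(s_n, state_n); k2 = f(s_n + h, state_n + h·k1); state_{n+1} = state_n + (h/2)·(k1 + k2).
0.800000: (-1.160000, -0.100000)
  k1 = (-0.825920, 0.217240)
  predictor → (-1.399517, -0.037000)
  k2 = (-0.950608, 0.086051)
  → (-1.417597, -0.056023)
1.090000: (-1.417597, -0.056023)
  k1 = (-0.976911, 0.130940)
  predictor → (-1.700901, -0.018050)
  k2 = (-1.138559, 0.045461)
  → (-1.724340, -0.030445)
(u(1.38), v(1.38)) ≈ (-1.7243, -0.0304)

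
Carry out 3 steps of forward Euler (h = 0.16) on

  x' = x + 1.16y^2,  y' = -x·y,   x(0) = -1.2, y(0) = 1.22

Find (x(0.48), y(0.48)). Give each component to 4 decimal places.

Euler on (x,y): x_{n+1} = x_n + h·x', y_{n+1} = y_n + h·y'.
0.000000: (-1.200000, 1.220000); f=(0.526544, 1.464000) → (-1.115753, 1.454240)
0.160000: (-1.115753, 1.454240); f=(1.337431, 1.622573) → (-0.901764, 1.713852)
0.320000: (-0.901764, 1.713852); f=(2.505489, 1.545490) → (-0.500886, 1.961130)
(x(0.48), y(0.48)) ≈ (-0.5009, 1.9611)

-0.5009, 1.9611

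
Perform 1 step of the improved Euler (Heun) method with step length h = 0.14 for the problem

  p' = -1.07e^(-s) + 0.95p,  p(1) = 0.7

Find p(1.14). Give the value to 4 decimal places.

Heun: k1 = f(s_n, p_n); k2 = f(s_n + h, p_n + h·k1); p_{n+1} = p_n + (h/2)·(k1 + k2).
s=1.000000, p=0.700000:
  k1 = f(1.000000, 0.700000) = 0.271369
  k2 = f(1.140000, 0.737992) = 0.358886
  p ← 0.700000 + (0.14/2)·(0.271369 + 0.358886) = 0.744118
p(1.14) ≈ 0.7441

0.7441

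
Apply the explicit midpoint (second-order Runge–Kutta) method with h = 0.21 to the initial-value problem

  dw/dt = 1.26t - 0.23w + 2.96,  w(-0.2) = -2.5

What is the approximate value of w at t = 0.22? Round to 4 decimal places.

-1.0777

Midpoint: k1 = f(t_n, w_n); k2 = f(t_n + h/2, w_n + (h/2)·k1); w_{n+1} = w_n + h·k2.
t=-0.200000, w=-2.500000:
  k1 = f(-0.200000, -2.500000) = 3.283000
  k2 = f(-0.095000, -2.155285) = 3.336016
  w ← -2.500000 + 0.21·3.336016 = -1.799437
t=0.010000, w=-1.799437:
  k1 = f(0.010000, -1.799437) = 3.386470
  k2 = f(0.115000, -1.443857) = 3.436987
  w ← -1.799437 + 0.21·3.436987 = -1.077669
w(0.22) ≈ -1.0777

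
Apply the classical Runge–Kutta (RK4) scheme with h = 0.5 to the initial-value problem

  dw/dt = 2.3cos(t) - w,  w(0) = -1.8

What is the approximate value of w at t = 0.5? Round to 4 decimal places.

RK4: k1 = f(t_n, w_n); k2 = f(t_n + h/2, w_n + (h/2)·k1); k3 = f(t_n + h/2, w_n + (h/2)·k2); k4 = f(t_n + h, w_n + h·k3); w_{n+1} = w_n + (h/6)·(k1 + 2k2 + 2k3 + k4).
t=0.000000, w=-1.800000:
  k1 = f(0.000000, -1.800000) = 4.100000
  k2 = f(0.250000, -0.775000) = 3.003499
  k3 = f(0.250000, -1.049125) = 3.277624
  k4 = f(0.500000, -0.161188) = 2.179628
  w ← -1.800000 + (0.5/6)·(k1 + 2k2 + 2k3 + k4) = -0.229844
w(0.5) ≈ -0.2298

-0.2298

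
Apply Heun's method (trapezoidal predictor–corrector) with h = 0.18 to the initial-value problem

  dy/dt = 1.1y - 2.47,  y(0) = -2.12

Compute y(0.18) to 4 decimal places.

-3.0699

Heun: k1 = f(t_n, y_n); k2 = f(t_n + h, y_n + h·k1); y_{n+1} = y_n + (h/2)·(k1 + k2).
t=0.000000, y=-2.120000:
  k1 = f(0.000000, -2.120000) = -4.802000
  k2 = f(0.180000, -2.984360) = -5.752796
  y ← -2.120000 + (0.18/2)·(-4.802000 + (-5.752796)) = -3.069932
y(0.18) ≈ -3.0699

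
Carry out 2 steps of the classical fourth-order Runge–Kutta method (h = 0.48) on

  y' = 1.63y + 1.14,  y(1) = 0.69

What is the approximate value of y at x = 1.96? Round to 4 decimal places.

RK4: k1 = f(x_n, y_n); k2 = f(x_n + h/2, y_n + (h/2)·k1); k3 = f(x_n + h/2, y_n + (h/2)·k2); k4 = f(x_n + h, y_n + h·k3); y_{n+1} = y_n + (h/6)·(k1 + 2k2 + 2k3 + k4).
x=1.000000, y=0.690000:
  k1 = f(1.000000, 0.690000) = 2.264700
  k2 = f(1.240000, 1.233528) = 3.150651
  k3 = f(1.240000, 1.446156) = 3.497235
  k4 = f(1.480000, 2.368673) = 5.000936
  y ← 0.690000 + (0.48/6)·(k1 + 2k2 + 2k3 + k4) = 2.334913
x=1.480000, y=2.334913:
  k1 = f(1.480000, 2.334913) = 4.945907
  k2 = f(1.720000, 3.521930) = 6.880746
  k3 = f(1.720000, 3.986292) = 7.637655
  k4 = f(1.960000, 6.000987) = 10.921609
  y ← 2.334913 + (0.48/6)·(k1 + 2k2 + 2k3 + k4) = 5.927258
y(1.96) ≈ 5.9273

5.9273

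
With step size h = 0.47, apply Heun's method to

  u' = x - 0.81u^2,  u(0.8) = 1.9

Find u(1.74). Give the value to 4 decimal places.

1.5083

Heun: k1 = f(x_n, u_n); k2 = f(x_n + h, u_n + h·k1); u_{n+1} = u_n + (h/2)·(k1 + k2).
x=0.800000, u=1.900000:
  k1 = f(0.800000, 1.900000) = -2.124100
  k2 = f(1.270000, 0.901673) = 0.611458
  u ← 1.900000 + (0.47/2)·(-2.124100 + 0.611458) = 1.544529
x=1.270000, u=1.544529:
  k1 = f(1.270000, 1.544529) = -0.662312
  k2 = f(1.740000, 1.233243) = 0.508081
  u ← 1.544529 + (0.47/2)·(-0.662312 + 0.508081) = 1.508285
u(1.74) ≈ 1.5083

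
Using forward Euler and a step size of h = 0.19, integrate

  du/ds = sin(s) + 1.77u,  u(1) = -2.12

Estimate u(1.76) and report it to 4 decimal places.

Euler: u_{n+1} = u_n + h·f(s_n, u_n).
s=1.000000, u=-2.120000: f=-2.910929 → u ← -2.120000 + 0.19·(-2.910929) = -2.673077
s=1.190000, u=-2.673077: f=-3.802976 → u ← -2.673077 + 0.19·(-3.802976) = -3.395642
s=1.380000, u=-3.395642: f=-5.028433 → u ← -3.395642 + 0.19·(-5.028433) = -4.351044
s=1.570000, u=-4.351044: f=-6.701349 → u ← -4.351044 + 0.19·(-6.701349) = -5.624301
u(1.76) ≈ -5.6243

-5.6243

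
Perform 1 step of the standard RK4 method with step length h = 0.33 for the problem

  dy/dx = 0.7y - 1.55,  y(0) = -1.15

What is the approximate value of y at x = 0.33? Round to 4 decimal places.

-2.0242

RK4: k1 = f(x_n, y_n); k2 = f(x_n + h/2, y_n + (h/2)·k1); k3 = f(x_n + h/2, y_n + (h/2)·k2); k4 = f(x_n + h, y_n + h·k3); y_{n+1} = y_n + (h/6)·(k1 + 2k2 + 2k3 + k4).
x=0.000000, y=-1.150000:
  k1 = f(0.000000, -1.150000) = -2.355000
  k2 = f(0.165000, -1.538575) = -2.627002
  k3 = f(0.165000, -1.583455) = -2.658419
  k4 = f(0.330000, -2.027278) = -2.969095
  y ← -1.150000 + (0.33/6)·(k1 + 2k2 + 2k3 + k4) = -2.024222
y(0.33) ≈ -2.0242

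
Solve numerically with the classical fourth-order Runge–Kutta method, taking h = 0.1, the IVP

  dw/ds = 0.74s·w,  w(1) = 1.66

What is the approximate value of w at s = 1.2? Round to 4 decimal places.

1.9535

RK4: k1 = f(s_n, w_n); k2 = f(s_n + h/2, w_n + (h/2)·k1); k3 = f(s_n + h/2, w_n + (h/2)·k2); k4 = f(s_n + h, w_n + h·k3); w_{n+1} = w_n + (h/6)·(k1 + 2k2 + 2k3 + k4).
s=1.000000, w=1.660000:
  k1 = f(1.000000, 1.660000) = 1.228400
  k2 = f(1.050000, 1.721420) = 1.337543
  k3 = f(1.050000, 1.726877) = 1.341784
  k4 = f(1.100000, 1.794178) = 1.460461
  w ← 1.660000 + (0.1/6)·(k1 + 2k2 + 2k3 + k4) = 1.794125
s=1.100000, w=1.794125:
  k1 = f(1.100000, 1.794125) = 1.460418
  k2 = f(1.150000, 1.867146) = 1.588941
  k3 = f(1.150000, 1.873572) = 1.594410
  k4 = f(1.200000, 1.953566) = 1.734767
  w ← 1.794125 + (0.1/6)·(k1 + 2k2 + 2k3 + k4) = 1.953490
w(1.2) ≈ 1.9535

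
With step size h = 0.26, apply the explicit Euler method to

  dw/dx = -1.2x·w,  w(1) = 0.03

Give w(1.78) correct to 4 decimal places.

0.0066

Euler: w_{n+1} = w_n + h·f(x_n, w_n).
x=1.000000, w=0.030000: f=-0.036000 → w ← 0.030000 + 0.26·(-0.036000) = 0.020640
x=1.260000, w=0.020640: f=-0.031208 → w ← 0.020640 + 0.26·(-0.031208) = 0.012526
x=1.520000, w=0.012526: f=-0.022847 → w ← 0.012526 + 0.26·(-0.022847) = 0.006586
w(1.78) ≈ 0.0066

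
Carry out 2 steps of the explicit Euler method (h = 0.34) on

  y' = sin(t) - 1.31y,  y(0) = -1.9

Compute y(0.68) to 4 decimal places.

-0.4710

Euler: y_{n+1} = y_n + h·f(t_n, y_n).
t=0.000000, y=-1.900000: f=2.489000 → y ← -1.900000 + 0.34·2.489000 = -1.053740
t=0.340000, y=-1.053740: f=1.713886 → y ← -1.053740 + 0.34·1.713886 = -0.471019
y(0.68) ≈ -0.4710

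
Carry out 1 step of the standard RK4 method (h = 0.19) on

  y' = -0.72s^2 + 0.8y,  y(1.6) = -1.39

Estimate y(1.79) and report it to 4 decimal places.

-2.0419

RK4: k1 = f(s_n, y_n); k2 = f(s_n + h/2, y_n + (h/2)·k1); k3 = f(s_n + h/2, y_n + (h/2)·k2); k4 = f(s_n + h, y_n + h·k3); y_{n+1} = y_n + (h/6)·(k1 + 2k2 + 2k3 + k4).
s=1.600000, y=-1.390000:
  k1 = f(1.600000, -1.390000) = -2.955200
  k2 = f(1.695000, -1.670744) = -3.405173
  k3 = f(1.695000, -1.713491) = -3.439371
  k4 = f(1.790000, -2.043481) = -3.941736
  y ← -1.390000 + (0.19/6)·(k1 + 2k2 + 2k3 + k4) = -2.041891
y(1.79) ≈ -2.0419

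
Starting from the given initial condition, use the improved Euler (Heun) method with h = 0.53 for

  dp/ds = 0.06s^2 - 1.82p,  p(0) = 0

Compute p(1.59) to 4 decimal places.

0.0510

Heun: k1 = f(s_n, p_n); k2 = f(s_n + h, p_n + h·k1); p_{n+1} = p_n + (h/2)·(k1 + k2).
s=0.000000, p=0.000000:
  k1 = f(0.000000, 0.000000) = 0.000000
  k2 = f(0.530000, 0.000000) = 0.016854
  p ← 0.000000 + (0.53/2)·(0.000000 + 0.016854) = 0.004466
s=0.530000, p=0.004466:
  k1 = f(0.530000, 0.004466) = 0.008725
  k2 = f(1.060000, 0.009091) = 0.050871
  p ← 0.004466 + (0.53/2)·(0.008725 + 0.050871) = 0.020259
s=1.060000, p=0.020259:
  k1 = f(1.060000, 0.020259) = 0.030544
  k2 = f(1.590000, 0.036448) = 0.085351
  p ← 0.020259 + (0.53/2)·(0.030544 + 0.085351) = 0.050972
p(1.59) ≈ 0.0510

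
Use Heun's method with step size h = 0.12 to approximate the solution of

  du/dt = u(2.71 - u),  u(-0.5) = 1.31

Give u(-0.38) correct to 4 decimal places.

1.5284

Heun: k1 = f(t_n, u_n); k2 = f(t_n + h, u_n + h·k1); u_{n+1} = u_n + (h/2)·(k1 + k2).
t=-0.500000, u=1.310000:
  k1 = f(-0.500000, 1.310000) = 1.834000
  k2 = f(-0.380000, 1.530080) = 1.805372
  u ← 1.310000 + (0.12/2)·(1.834000 + 1.805372) = 1.528362
u(-0.38) ≈ 1.5284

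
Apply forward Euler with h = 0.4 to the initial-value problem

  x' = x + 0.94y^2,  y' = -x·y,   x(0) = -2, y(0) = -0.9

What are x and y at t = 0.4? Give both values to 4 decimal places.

Euler on (x,y): x_{n+1} = x_n + h·x', y_{n+1} = y_n + h·y'.
0.000000: (-2.000000, -0.900000); f=(-1.238600, -1.800000) → (-2.495440, -1.620000)
(x(0.4), y(0.4)) ≈ (-2.4954, -1.6200)

-2.4954, -1.6200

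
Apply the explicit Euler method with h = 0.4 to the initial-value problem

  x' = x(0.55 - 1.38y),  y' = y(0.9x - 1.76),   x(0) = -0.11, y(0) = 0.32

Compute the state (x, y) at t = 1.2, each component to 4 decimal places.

-0.1629, 0.0052

Euler on (x,y): x_{n+1} = x_n + h·x', y_{n+1} = y_n + h·y'.
0.000000: (-0.110000, 0.320000); f=(-0.011924, -0.594880) → (-0.114770, 0.082048)
0.400000: (-0.114770, 0.082048); f=(-0.050128, -0.152879) → (-0.134821, 0.020896)
0.800000: (-0.134821, 0.020896); f=(-0.070264, -0.039313) → (-0.162926, 0.005171)
(x(1.2), y(1.2)) ≈ (-0.1629, 0.0052)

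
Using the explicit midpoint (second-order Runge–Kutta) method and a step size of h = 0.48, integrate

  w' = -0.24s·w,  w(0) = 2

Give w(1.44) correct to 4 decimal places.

1.5544

Midpoint: k1 = f(s_n, w_n); k2 = f(s_n + h/2, w_n + (h/2)·k1); w_{n+1} = w_n + h·k2.
s=0.000000, w=2.000000:
  k1 = f(0.000000, 2.000000) = 0.000000
  k2 = f(0.240000, 2.000000) = -0.115200
  w ← 2.000000 + 0.48·(-0.115200) = 1.944704
s=0.480000, w=1.944704:
  k1 = f(0.480000, 1.944704) = -0.224030
  k2 = f(0.720000, 1.890937) = -0.326754
  w ← 1.944704 + 0.48·(-0.326754) = 1.787862
s=0.960000, w=1.787862:
  k1 = f(0.960000, 1.787862) = -0.411923
  k2 = f(1.200000, 1.689001) = -0.486432
  w ← 1.787862 + 0.48·(-0.486432) = 1.554375
w(1.44) ≈ 1.5544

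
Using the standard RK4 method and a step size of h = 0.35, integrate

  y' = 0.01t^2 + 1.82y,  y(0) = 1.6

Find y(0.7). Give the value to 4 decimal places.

5.7159

RK4: k1 = f(t_n, y_n); k2 = f(t_n + h/2, y_n + (h/2)·k1); k3 = f(t_n + h/2, y_n + (h/2)·k2); k4 = f(t_n + h, y_n + h·k3); y_{n+1} = y_n + (h/6)·(k1 + 2k2 + 2k3 + k4).
t=0.000000, y=1.600000:
  k1 = f(0.000000, 1.600000) = 2.912000
  k2 = f(0.175000, 2.109600) = 3.839778
  k3 = f(0.175000, 2.271961) = 4.135276
  k4 = f(0.350000, 3.047346) = 5.547396
  y ← 1.600000 + (0.35/6)·(k1 + 2k2 + 2k3 + k4) = 3.023888
t=0.350000, y=3.023888:
  k1 = f(0.350000, 3.023888) = 5.504701
  k2 = f(0.525000, 3.987210) = 7.259479
  k3 = f(0.525000, 4.294297) = 7.818376
  k4 = f(0.700000, 5.760319) = 10.488681
  y ← 3.023888 + (0.35/6)·(k1 + 2k2 + 2k3 + k4) = 5.715918
y(0.7) ≈ 5.7159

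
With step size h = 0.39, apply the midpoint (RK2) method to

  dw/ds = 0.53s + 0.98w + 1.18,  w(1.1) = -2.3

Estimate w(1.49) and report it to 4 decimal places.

Midpoint: k1 = f(s_n, w_n); k2 = f(s_n + h/2, w_n + (h/2)·k1); w_{n+1} = w_n + h·k2.
s=1.100000, w=-2.300000:
  k1 = f(1.100000, -2.300000) = -0.491000
  k2 = f(1.295000, -2.395745) = -0.481480
  w ← -2.300000 + 0.39·(-0.481480) = -2.487777
w(1.49) ≈ -2.4878

-2.4878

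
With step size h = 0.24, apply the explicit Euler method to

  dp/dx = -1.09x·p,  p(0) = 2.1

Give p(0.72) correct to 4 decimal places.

1.7210

Euler: p_{n+1} = p_n + h·f(x_n, p_n).
x=0.000000, p=2.100000: f=0.000000 → p ← 2.100000 + 0.24·0.000000 = 2.100000
x=0.240000, p=2.100000: f=-0.549360 → p ← 2.100000 + 0.24·(-0.549360) = 1.968154
x=0.480000, p=1.968154: f=-1.029738 → p ← 1.968154 + 0.24·(-1.029738) = 1.721016
p(0.72) ≈ 1.7210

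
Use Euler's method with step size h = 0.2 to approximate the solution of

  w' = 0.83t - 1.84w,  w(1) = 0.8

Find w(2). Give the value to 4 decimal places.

0.7169

Euler: w_{n+1} = w_n + h·f(t_n, w_n).
t=1.000000, w=0.800000: f=-0.642000 → w ← 0.800000 + 0.2·(-0.642000) = 0.671600
t=1.200000, w=0.671600: f=-0.239744 → w ← 0.671600 + 0.2·(-0.239744) = 0.623651
t=1.400000, w=0.623651: f=0.014482 → w ← 0.623651 + 0.2·0.014482 = 0.626548
t=1.600000, w=0.626548: f=0.175152 → w ← 0.626548 + 0.2·0.175152 = 0.661578
t=1.800000, w=0.661578: f=0.276696 → w ← 0.661578 + 0.2·0.276696 = 0.716917
w(2) ≈ 0.7169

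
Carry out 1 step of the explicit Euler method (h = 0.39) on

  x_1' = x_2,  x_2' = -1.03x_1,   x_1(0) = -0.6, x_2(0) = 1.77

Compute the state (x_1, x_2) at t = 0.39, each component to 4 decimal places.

0.0903, 2.0110

Euler on (x_1,x_2): x_1_{n+1} = x_1_n + h·x_1', x_2_{n+1} = x_2_n + h·x_2'.
0.000000: (-0.600000, 1.770000); f=(1.770000, 0.618000) → (0.090300, 2.011020)
(x_1(0.39), x_2(0.39)) ≈ (0.0903, 2.0110)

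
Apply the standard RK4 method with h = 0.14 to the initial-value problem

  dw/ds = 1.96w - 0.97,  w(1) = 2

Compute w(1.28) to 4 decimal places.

3.1004

RK4: k1 = f(s_n, w_n); k2 = f(s_n + h/2, w_n + (h/2)·k1); k3 = f(s_n + h/2, w_n + (h/2)·k2); k4 = f(s_n + h, w_n + h·k3); w_{n+1} = w_n + (h/6)·(k1 + 2k2 + 2k3 + k4).
s=1.000000, w=2.000000:
  k1 = f(1.000000, 2.000000) = 2.950000
  k2 = f(1.070000, 2.206500) = 3.354740
  k3 = f(1.070000, 2.234832) = 3.410270
  k4 = f(1.140000, 2.477438) = 3.885778
  w ← 2.000000 + (0.14/6)·(k1 + 2k2 + 2k3 + k4) = 2.475202
s=1.140000, w=2.475202:
  k1 = f(1.140000, 2.475202) = 3.881396
  k2 = f(1.210000, 2.746900) = 4.413923
  k3 = f(1.210000, 2.784177) = 4.486986
  k4 = f(1.280000, 3.103380) = 5.112625
  w ← 2.475202 + (0.14/6)·(k1 + 2k2 + 2k3 + k4) = 3.100438
w(1.28) ≈ 3.1004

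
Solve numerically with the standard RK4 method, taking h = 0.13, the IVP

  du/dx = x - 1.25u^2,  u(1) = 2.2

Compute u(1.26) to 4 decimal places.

RK4: k1 = f(x_n, u_n); k2 = f(x_n + h/2, u_n + (h/2)·k1); k3 = f(x_n + h/2, u_n + (h/2)·k2); k4 = f(x_n + h, u_n + h·k3); u_{n+1} = u_n + (h/6)·(k1 + 2k2 + 2k3 + k4).
x=1.000000, u=2.200000:
  k1 = f(1.000000, 2.200000) = -5.050000
  k2 = f(1.065000, 1.871750) = -3.314310
  k3 = f(1.065000, 1.984570) = -3.858147
  k4 = f(1.130000, 1.698441) = -2.475877
  u ← 2.200000 + (0.13/6)·(k1 + 2k2 + 2k3 + k4) = 1.726133
x=1.130000, u=1.726133:
  k1 = f(1.130000, 1.726133) = -2.594418
  k2 = f(1.195000, 1.557496) = -1.837241
  k3 = f(1.195000, 1.606712) = -2.031905
  k4 = f(1.260000, 1.461985) = -1.411751
  u ← 1.726133 + (0.13/6)·(k1 + 2k2 + 2k3 + k4) = 1.471670
u(1.26) ≈ 1.4717

1.4717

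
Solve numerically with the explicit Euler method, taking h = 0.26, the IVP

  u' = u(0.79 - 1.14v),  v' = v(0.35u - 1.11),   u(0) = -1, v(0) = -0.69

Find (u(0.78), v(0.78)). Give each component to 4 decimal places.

-2.4032, -0.1349

Euler on (u,v): u_{n+1} = u_n + h·u', v_{n+1} = v_n + h·v'.
0.000000: (-1.000000, -0.690000); f=(-1.576600, 1.007400) → (-1.409916, -0.428076)
0.260000: (-1.409916, -0.428076); f=(-1.801882, 0.686407) → (-1.878405, -0.249610)
0.520000: (-1.878405, -0.249610); f=(-2.018451, 0.441171) → (-2.403203, -0.134906)
(u(0.78), v(0.78)) ≈ (-2.4032, -0.1349)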